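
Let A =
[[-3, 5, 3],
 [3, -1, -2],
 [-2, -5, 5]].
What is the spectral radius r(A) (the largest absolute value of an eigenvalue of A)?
r(A) ≈ 6.2797

The eigenvalues of A are the roots of its characteristic polynomial. With M = A (coefficients from the trace, the sum of principal 2x2 minors, and det A):
  p(λ) = det(λ I - M) = λ^3 - λ^2 - 36λ + 61.
No integer candidate from the rational root theorem (±divisors of 61) is a root, so the roots are irrational. The cubic discriminant is Δ = 127225 > 0, so there are three distinct real roots. p(-7) = -79 and p(-6) = 25 have opposite signs, so a root lies in (-7, -6); Newton's method refines it to λ ≈ -6.2797. p(1) = 25 and p(2) = -7 have opposite signs, so a root lies in (1, 2); Newton's method refines it to λ ≈ 1.7598. p(5) = -19 and p(6) = 25 have opposite signs, so a root lies in (5, 6); Newton's method refines it to λ ≈ 5.5199. Check (Vieta): the three roots sum to 1, matching tr M = 1.
Thus the eigenvalues (to 4 decimals) are -6.2797 (modulus 6.2797); 1.7598 (modulus 1.7598); 5.5199 (modulus 5.5199). The spectral radius is the largest modulus: r(A) ≈ 6.2797. (Cross-check: r(A) ≤ ||A||_2 ≈ 7.5542; equality holds whenever A is normal, though it can also hold for some non-normal A.)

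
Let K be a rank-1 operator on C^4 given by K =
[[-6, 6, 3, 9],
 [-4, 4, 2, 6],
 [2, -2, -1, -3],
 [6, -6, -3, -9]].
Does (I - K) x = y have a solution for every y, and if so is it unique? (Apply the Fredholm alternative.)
(I - K) is invertible (det(I - K) = 13 ≠ 0), so for every y in C^4 the equation (I - K) x = y has a unique solution.

K has rank 1, so it is an outer product K = u v^T: every row of K is a multiple of one row vector. Reading off the entries, u = (-3, -2, 1, 3) and v = (2, -2, -1, -3) (row i of K equals u_i·v^T). A rank-one matrix u v^T satisfies K u = u (v·u) and kills the (3)-dimensional subspace v^⊥, so its characteristic polynomial is lambda^3 (lambda - v·u) with v·u = tr K = -12. Hence the eigenvalues of I - K are 1 (multiplicity 3) and 1 - (-12) = 13, so det(I - K) = 13. (Direct check: I - K =
[[7, -6, -3, -9],
 [4, -3, -2, -6],
 [-2, 2, 2, 3],
 [-6, 6, 3, 10]]
has determinant 13.) The finite-dimensional Fredholm alternative says: either (I - K) is invertible, or ker(I - K) ≠ {0} and then range(I - K) = ker((I - K)^*)^⊥, with dim ker(I - K) = dim ker((I - K)^*). Since det(I - K) ≠ 0, 1 is not an eigenvalue of K and ker(I - K) = {0}, so we are in the first case: for every y there is a unique x = (I - K)^(-1) y. Explicitly, by the Sherman–Morrison formula, (I - u v^T)^(-1) = I + u v^T/(1 - v·u), i.e. (I - K)^(-1) = I + K/(13).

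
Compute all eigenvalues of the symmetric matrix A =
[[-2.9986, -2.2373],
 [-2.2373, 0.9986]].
sigma(A) ≈ {-4, 2}

A is real symmetric, so its spectrum consists of real eigenvalues. Expanding the characteristic polynomial of the displayed matrix gives
  det(λ I - A) = p(λ) = λ^2 + (2)λ + (-8).
Solving p(λ) = 0 yields eigenvalues ≈ -4, 2. (A is shown rounded to 4 decimals, so these recover the underlying integer eigenvalues to within that precision.)
Verification: the trace of A = -2 equals the sum of eigenvalues -2, and det(A) ≈ -7.9999 matches the eigenvalue product -8.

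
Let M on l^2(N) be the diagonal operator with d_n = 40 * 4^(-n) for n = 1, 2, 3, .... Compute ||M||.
||M|| = 10 (attained at n = 1)

For M diagonal, ||M|| = sup_n |d_n|. The sequence d_n = 40 * 4^(-n) is positive and strictly decreasing (ratio 4^(-1) < 1), so the supremum is d_1 = 40/4 = 10. Hence ||M|| = 10.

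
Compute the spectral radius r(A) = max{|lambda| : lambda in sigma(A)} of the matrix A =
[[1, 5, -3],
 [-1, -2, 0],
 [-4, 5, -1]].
r(A) ≈ 3.4192

The eigenvalues of A are the roots of its characteristic polynomial. With M = A (coefficients from the trace, the sum of principal 2x2 minors, and det A):
  p(λ) = det(λ I - M) = λ^3 + 2λ^2 - 8λ - 36.
No integer candidate from the rational root theorem (±divisors of 36) is a root, so the roots are irrational. The cubic discriminant is Δ = -21168 < 0, so there is one real root and a complex-conjugate pair. p(3) = -15 and p(4) = 28 have opposite signs, so a root lies in (3, 4); Newton's method refines it to λ ≈ 3.4192. Dividing out (λ - (3.4192)) leaves approximately λ^2 + 5.4192λ + 10.5289. For λ^2 + 5.4192λ + 10.5289 the discriminant is -12.7485. It is negative, so the remaining roots are the complex-conjugate pair λ ≈ -2.7096 ± 1.7852i. Their product equals the constant term, so |λ|^2 ≈ 10.5289 and |λ| ≈ 3.2448.
Thus the eigenvalues (to 4 decimals) are 3.4192 (modulus 3.4192); -2.7096 ± 1.7852i (modulus 3.2448). The spectral radius is the largest modulus: r(A) ≈ 3.4192. (Cross-check: r(A) ≤ ||A||_2 ≈ 8.066; equality holds whenever A is normal, though it can also hold for some non-normal A.)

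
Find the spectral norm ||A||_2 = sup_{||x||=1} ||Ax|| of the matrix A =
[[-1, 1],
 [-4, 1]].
||A||_2 = sqrt((19 + sqrt(325))/2) ≈ 4.3028 (= sqrt(largest eigenvalue of A^T A))

||A||_2 = sigma_max(A) = sqrt(lambda_max(A^T A)). Form the symmetric matrix M = A^T A =
[[17, -5],
 [-5, 2]].
Its characteristic polynomial (trace, determinant of M give the coefficients) is
  p(λ) = det(λ I - M) = λ^2 - 19λ + 9.
For λ^2 - 19λ + 9 the discriminant is 325. It is nonnegative but not a perfect square, so the roots are real and irrational: λ = (19 ± sqrt(325))/2 ≈ 18.5139, 0.4861.
So the eigenvalues of A^T A are ≈ 0.4861, 18.5139 (all ≥ 0, as they must be for A^T A). The largest is λ_max = (19 + sqrt(325))/2 ≈ 18.5139, hence ||A||_2 = sqrt(λ_max) = sqrt((19 + sqrt(325))/2) ≈ 4.3028.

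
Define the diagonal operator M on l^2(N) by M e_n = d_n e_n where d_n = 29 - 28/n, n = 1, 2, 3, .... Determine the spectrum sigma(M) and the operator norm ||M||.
sigma(M) = {29 - 28/n : n ≥ 1} ∪ {29}; ||M|| = 29

A bounded diagonal operator on l^2 with diagonal entries d_n has spectrum equal to the closure of {d_n : n ≥ 1}: every d_n is an eigenvalue (with eigenvector e_n), so {d_n} ⊂ sigma(M); the spectrum is closed, so its closure is too; and for lambda not in the closure, (M - lambda I) has bounded inverse (the diagonal entries 1/(d_n - lambda) are bounded). For our sequence d_n = 29 - 28/n, n = 1, 2, 3, ...:
  - {d_n} = {29 - 28/n : n ≥ 1}; the only limit point is 29
  - closure = {29 - 28/n : n ≥ 1} ∪ {29}
For the norm: a diagonal operator has ||M|| = sup_n |d_n|. Here d_n = 29 - 28/n increases monotonically from d_1 = 1 toward 29, with all terms in [1, 29); so sup_n |d_n| = 29 (the supremum is the limit, not attained). So ||M|| = 29.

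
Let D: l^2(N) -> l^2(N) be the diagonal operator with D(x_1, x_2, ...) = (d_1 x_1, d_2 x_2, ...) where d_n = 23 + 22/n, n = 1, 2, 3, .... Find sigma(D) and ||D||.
sigma(D) = {23 + 22/n : n ≥ 1} ∪ {23}; ||D|| = 45

A bounded diagonal operator on l^2 with diagonal entries d_n has spectrum equal to the closure of {d_n : n ≥ 1}: every d_n is an eigenvalue (with eigenvector e_n), so {d_n} ⊂ sigma(D); the spectrum is closed, so its closure is too; and for lambda not in the closure, (D - lambda I) has bounded inverse (the diagonal entries 1/(d_n - lambda) are bounded). For our sequence d_n = 23 + 22/n, n = 1, 2, 3, ...:
  - {d_n} = {23 + 22/n : n ≥ 1}; the only limit point is 23
  - closure = {23 + 22/n : n ≥ 1} ∪ {23}
For the norm: a diagonal operator has ||D|| = sup_n |d_n|. Here d_n = 23 + 22/n is positive and decreasing, so sup_n |d_n| = d_1 = 23 + 22 = 45. So ||D|| = 45.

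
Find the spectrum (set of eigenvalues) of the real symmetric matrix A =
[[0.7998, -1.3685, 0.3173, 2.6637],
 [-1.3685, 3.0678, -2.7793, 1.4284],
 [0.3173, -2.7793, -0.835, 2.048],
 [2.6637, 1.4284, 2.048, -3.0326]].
sigma(A) ≈ {-6, -1, 2, 5}

A is real symmetric, so its spectrum consists of real eigenvalues. Expanding the characteristic polynomial of the displayed matrix gives
  det(λ I - A) = p(λ) = λ^4 + (0)λ^3 + (-33)λ^2 + (28)λ + (60.0022).
Solving p(λ) = 0 yields eigenvalues ≈ -6, -1, 2, 5. (A is shown rounded to 4 decimals, so these recover the underlying integer eigenvalues to within that precision.)
Verification: the trace of A = 0 equals the sum of eigenvalues 0, and det(A) ≈ 60.0022 matches the eigenvalue product 60.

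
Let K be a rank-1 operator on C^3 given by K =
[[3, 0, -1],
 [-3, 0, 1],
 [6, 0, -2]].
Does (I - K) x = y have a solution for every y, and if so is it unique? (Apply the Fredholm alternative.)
(I - K) is singular (det(I - K) = 0, i.e. 1 ∈ sigma(K)). (I - K) x = y is solvable iff y ⊥ ker((I - K)^*) = span{(3, 0, -1)}, i.e. iff 3y_1 - y_3 = 0. When solvable, the solutions are x = y + c·(1, -1, 2), c arbitrary (ker(I - K) = span{(1, -1, 2)}, dimension 1).

K has rank 1, so it is an outer product K = u v^T: every row of K is a multiple of one row vector. Reading off the entries, u = (1, -1, 2) and v = (3, 0, -1) (row i of K equals u_i·v^T). A rank-one matrix u v^T satisfies K u = u (v·u) and kills the (2)-dimensional subspace v^⊥, so its characteristic polynomial is lambda^2 (lambda - v·u) with v·u = tr K = 1. Hence the eigenvalues of I - K are 1 (multiplicity 2) and 1 - (1) = 0, so det(I - K) = 0. (Direct check: I - K =
[[-2, 0, 1],
 [3, 1, -1],
 [-6, 0, 3]]
has determinant 0.) So 1 is an eigenvalue of K and (I - K) is not invertible. The finite-dimensional Fredholm alternative says: either (I - K) is invertible, or ker(I - K) ≠ {0} and then range(I - K) = ker((I - K)^*)^⊥, with dim ker(I - K) = dim ker((I - K)^*). We are in the second case, so we need both kernels. Kernel of I - K: (I - K) u = u - u (v·u) = u - u = 0, so ker(I - K) = span{u} = span{(1, -1, 2)} (it is exactly 1-dimensional because rank(I - K) = 2). Kernel of the adjoint: K is real, so (I - K)^* = I - K^T = I - v u^T, and (I - v u^T) v = v - v (u·v) = 0; hence ker((I - K)^*) = span{v} = span{(3, 0, -1)}. Therefore (I - K) x = y is solvable iff <y, v> = 0, i.e. iff 3y_1 - y_3 = 0. When this holds, K y = u (v·y) = 0, so (I - K) y = y and x = y is a particular solution; the full solution set is the line x = y + c·u = y + c·(1, -1, 2), c ∈ C.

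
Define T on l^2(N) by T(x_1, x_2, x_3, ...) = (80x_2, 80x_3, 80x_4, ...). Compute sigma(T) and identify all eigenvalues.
sigma(T) = closed disk {z in C : |z| ≤ 80}; sigma_p(T) = open disk {z in C : |z| < 80}

Note T = 80·V where V is the unit left shift (V x)_k = x_{k+1}; so sigma(T) = 80·sigma(V) and ||T|| = 80||V||. ||T x||^2 = 6400sum_{k≥2} |x_k|^2 ≤ 6400||x||^2, with equality on {x : x_1 = 0}, so ||T|| = 80. For any lambda with |lambda| < 80, set r = lambda/80 (|r| < 1); the vector x = (1, r, r^2, ...) is in l^2 and satisfies T x = 80(r, r^2, ...) = lambda x, so lambda is an eigenvalue. On the boundary |lambda| = 80 the geometric series diverges, so no l^2 eigenvector exists, but these lambda lie in the approximate point spectrum. Hence sigma(T) is the closed disk of radius 80 and sigma_p(T) is the open disk.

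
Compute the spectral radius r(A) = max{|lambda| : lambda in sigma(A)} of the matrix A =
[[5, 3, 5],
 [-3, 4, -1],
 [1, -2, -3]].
r(A) ≈ 5.163

The eigenvalues of A are the roots of its characteristic polynomial. With M = A (coefficients from the trace, the sum of principal 2x2 minors, and det A):
  p(λ) = det(λ I - M) = λ^3 - 6λ^2 - 5λ + 90.
No integer candidate from the rational root theorem (±divisors of 90) is a root, so the roots are irrational. The cubic discriminant is Δ = -90940 < 0, so there is one real root and a complex-conjugate pair. p(-4) = -50 and p(-3) = 24 have opposite signs, so a root lies in (-4, -3); Newton's method refines it to λ ≈ -3.3763. Dividing out (λ - (-3.3763)) leaves approximately λ^2 - 9.3763λ + 26.6567. For λ^2 - 9.3763λ + 26.6567 the discriminant is -18.7126. It is negative, so the remaining roots are the complex-conjugate pair λ ≈ 4.6881 ± 2.1629i. Their product equals the constant term, so |λ|^2 ≈ 26.6567 and |λ| ≈ 5.163.
Thus the eigenvalues (to 4 decimals) are -3.3763 (modulus 3.3763); 4.6881 ± 2.1629i (modulus 5.163). The spectral radius is the largest modulus: r(A) ≈ 5.163. (Cross-check: r(A) ≤ ||A||_2 ≈ 8.0521; equality holds whenever A is normal, though it can also hold for some non-normal A.)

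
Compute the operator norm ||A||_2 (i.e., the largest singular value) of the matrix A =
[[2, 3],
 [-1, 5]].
||A||_2 = sqrt((39 + sqrt(845))/2) ≈ 5.8339 (= sqrt(largest eigenvalue of A^T A))

||A||_2 = sigma_max(A) = sqrt(lambda_max(A^T A)). Form the symmetric matrix M = A^T A =
[[5, 1],
 [1, 34]].
Its characteristic polynomial (trace, determinant of M give the coefficients) is
  p(λ) = det(λ I - M) = λ^2 - 39λ + 169.
For λ^2 - 39λ + 169 the discriminant is 845. It is nonnegative but not a perfect square, so the roots are real and irrational: λ = (39 ± sqrt(845))/2 ≈ 34.0344, 4.9656.
So the eigenvalues of A^T A are ≈ 4.9656, 34.0344 (all ≥ 0, as they must be for A^T A). The largest is λ_max = (39 + sqrt(845))/2 ≈ 34.0344, hence ||A||_2 = sqrt(λ_max) = sqrt((39 + sqrt(845))/2) ≈ 5.8339.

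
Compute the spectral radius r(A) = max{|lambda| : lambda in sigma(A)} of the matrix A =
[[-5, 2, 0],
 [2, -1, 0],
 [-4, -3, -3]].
r(A) = (6 + sqrt(32))/2 ≈ 5.8284

The eigenvalues of A are the roots of its characteristic polynomial. With M = A (coefficients from the trace, the sum of principal 2x2 minors, and det A):
  p(λ) = det(λ I - M) = λ^3 + 9λ^2 + 19λ + 3.
By the rational root theorem any rational root is an integer divisor of 3. Testing λ = -3: p(-3) = -27 + 81 - 57 + 3 = 0, so λ = -3 is a root. Dividing out (λ + 3) leaves p(λ) = (λ + 3)(λ^2 + 6λ + 1). For λ^2 + 6λ + 1 the discriminant is 32. It is nonnegative but not a perfect square, so the roots are real and irrational: λ = (-6 ± sqrt(32))/2 ≈ -0.1716, -5.8284.
Thus the eigenvalues (to 4 decimals) are -0.1716 (modulus 0.1716); -5.8284 (modulus 5.8284); -3 (modulus 3). The spectral radius is the largest modulus: r(A) = (6 + sqrt(32))/2 ≈ 5.8284. (Cross-check: r(A) ≤ ||A||_2 ≈ 6.9885; equality holds whenever A is normal, though it can also hold for some non-normal A.)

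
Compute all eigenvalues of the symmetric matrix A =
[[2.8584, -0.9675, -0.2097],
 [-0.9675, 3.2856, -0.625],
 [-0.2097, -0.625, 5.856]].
sigma(A) ≈ {2, 4, 6}

A is real symmetric, so its spectrum consists of real eigenvalues. Expanding the characteristic polynomial of the displayed matrix gives
  det(λ I - A) = p(λ) = λ^3 + (-12)λ^2 + (44)λ + (-48).
Solving p(λ) = 0 yields eigenvalues ≈ 2, 4, 6. (A is shown rounded to 4 decimals, so these recover the underlying integer eigenvalues to within that precision.)
Verification: the trace of A = 12 equals the sum of eigenvalues 12, and det(A) ≈ 48.0008 matches the eigenvalue product 48.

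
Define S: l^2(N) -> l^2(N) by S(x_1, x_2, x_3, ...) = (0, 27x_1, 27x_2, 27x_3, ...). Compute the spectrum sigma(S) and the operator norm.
sigma(S) = closed disk {z in C : |z| ≤ 27}; ||S|| = 27

Note S = 27·U where U is the unit right shift (U x)_k = x_{k-1} (with x_0 := 0); so ||S|| = 27||U|| and sigma(S) = 27·sigma(U). ||S x||^2 = sum_{k≥1} |27x_k|^2 = 729||x||^2, so ||S|| = 27 and sigma(S) ⊂ {|z| ≤ 27}. For any |lambda| < 27, the equation (S - lambda I) x = 0 forces x_1 = 0, then 27x_k = lambda x_{k+1} ⇒ x = 0, so S has no eigenvalues. But (S - lambda I) is not surjective for |lambda| < 27: solving (S - lambda I) x = e_1 would require x_n proportional to (lambda/27)^(-n), which is not in l^2. So every |lambda| < 27 lies in the residual spectrum. The boundary |lambda| = 27 is in the approximate point spectrum (the spectrum is closed). Hence sigma(S) is the closed disk of radius 27.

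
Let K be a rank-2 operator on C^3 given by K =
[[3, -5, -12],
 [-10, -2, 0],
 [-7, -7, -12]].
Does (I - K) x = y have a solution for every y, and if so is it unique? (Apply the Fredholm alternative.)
(I - K) is invertible (det(I - K) = -140 ≠ 0), so for every y in C^3 the equation (I - K) x = y has a unique solution.

K has rank 2 and factors as K = U V^T = u1 v1^T + u2 v2^T with u1 = (1, 2, 3), v1 = (-3, -2, -3), u2 = (-3, 2, -1), v2 = (-2, 1, 3) (multiplying out reproduces the displayed K). The nonzero eigenvalues of U V^T coincide with those of the 2 x 2 matrix G = V^T U = [[v1·u1, v1·u2], [v2·u1, v2·u2]] = [[-16, 8], [9, 5]], and by the Sylvester determinant identity det(I_3 - U V^T) = det(I_2 - V^T U) = det([[17, -8], [-9, -4]]) = (17)(-4) - (-8)(-9) = -140. (Direct check: I - K =
[[-2, 5, 12],
 [10, 3, 0],
 [7, 7, 13]]
has determinant -140.) The finite-dimensional Fredholm alternative says: either (I - K) is invertible, or ker(I - K) ≠ {0} and then range(I - K) = ker((I - K)^*)^⊥, with dim ker(I - K) = dim ker((I - K)^*). Since det(I - K) ≠ 0, 1 is not an eigenvalue of K and ker(I - K) = {0}, so we are in the first case: for every y there is a unique x = (I - K)^(-1) y. (Explicitly, by the Woodbury identity, (I - U V^T)^(-1) = I + U (I_2 - G)^(-1) V^T.)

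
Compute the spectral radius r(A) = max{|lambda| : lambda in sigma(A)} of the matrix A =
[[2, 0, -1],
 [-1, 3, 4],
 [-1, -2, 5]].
r(A) ≈ 4.8669

The eigenvalues of A are the roots of its characteristic polynomial. With M = A (coefficients from the trace, the sum of principal 2x2 minors, and det A):
  p(λ) = det(λ I - M) = λ^3 - 10λ^2 + 38λ - 41.
No integer candidate from the rational root theorem (±divisors of 41) is a root, so the roots are irrational. The cubic discriminant is Δ = -4035 < 0, so there is one real root and a complex-conjugate pair. p(1) = -12 and p(2) = 3 have opposite signs, so a root lies in (1, 2); Newton's method refines it to λ ≈ 1.7309. Dividing out (λ - (1.7309)) leaves approximately λ^2 - 8.2691λ + 23.6869. For λ^2 - 8.2691λ + 23.6869 the discriminant is -26.3699. It is negative, so the remaining roots are the complex-conjugate pair λ ≈ 4.1345 ± 2.5676i. Their product equals the constant term, so |λ|^2 ≈ 23.6869 and |λ| ≈ 4.8669.
Thus the eigenvalues (to 4 decimals) are 1.7309 (modulus 1.7309); 4.1345 ± 2.5676i (modulus 4.8669). The spectral radius is the largest modulus: r(A) ≈ 4.8669. (Cross-check: r(A) ≤ ||A||_2 ≈ 6.7264; equality holds whenever A is normal, though it can also hold for some non-normal A.)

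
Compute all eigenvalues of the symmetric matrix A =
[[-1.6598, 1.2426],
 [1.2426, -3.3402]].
sigma(A) ≈ {-4, -1}

A is real symmetric, so its spectrum consists of real eigenvalues. Expanding the characteristic polynomial of the displayed matrix gives
  det(λ I - A) = p(λ) = λ^2 + (5)λ + (4).
Solving p(λ) = 0 yields eigenvalues ≈ -4, -1. (A is shown rounded to 4 decimals, so these recover the underlying integer eigenvalues to within that precision.)
Verification: the trace of A = -5 equals the sum of eigenvalues -5, and det(A) ≈ 4.0000 matches the eigenvalue product 4.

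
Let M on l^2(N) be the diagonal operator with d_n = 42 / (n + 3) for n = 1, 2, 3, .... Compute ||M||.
||M|| = 21/2 (attained at n = 1)

For M diagonal, ||M|| = sup_n |d_n| = sup_n 42/(n + 3). This is positive and strictly decreasing in n, so the supremum is attained at n = 1: d_1 = 42/(1 + 3) = 21/2. Hence ||M|| = 21/2.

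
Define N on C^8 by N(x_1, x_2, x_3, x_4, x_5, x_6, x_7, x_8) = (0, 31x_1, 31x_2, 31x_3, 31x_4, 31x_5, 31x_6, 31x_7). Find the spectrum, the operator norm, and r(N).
sigma(N) = {0}; ||N|| = 31; r(N) = 0. (N is nilpotent with N^8 = 0.)

On C^8, N is a strictly lower-triangular matrix with 31 on the subdiagonal and zeros elsewhere, so its characteristic polynomial is lambda^8 and every eigenvalue is 0: sigma(N) = {0}. For the operator norm, N e_i = 31e_{i+1} for i = 1, ..., 7 and N e_8 = 0, so the singular values of N are 31 (with multiplicity 7) and 0; hence ||N|| = 31. The spectral radius r(N) = max|lambda| = 0. Note ||N|| > r(N) — characteristic of non-normal nilpotent operators. Indeed N^8 = 0.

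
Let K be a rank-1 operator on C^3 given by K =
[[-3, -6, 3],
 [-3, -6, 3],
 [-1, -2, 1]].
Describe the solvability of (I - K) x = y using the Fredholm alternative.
(I - K) is invertible (det(I - K) = 9 ≠ 0), so for every y in C^3 the equation (I - K) x = y has a unique solution.

K has rank 1, so it is an outer product K = u v^T: every row of K is a multiple of one row vector. Reading off the entries, u = (3, 3, 1) and v = (-1, -2, 1) (row i of K equals u_i·v^T). A rank-one matrix u v^T satisfies K u = u (v·u) and kills the (2)-dimensional subspace v^⊥, so its characteristic polynomial is lambda^2 (lambda - v·u) with v·u = tr K = -8. Hence the eigenvalues of I - K are 1 (multiplicity 2) and 1 - (-8) = 9, so det(I - K) = 9. (Direct check: I - K =
[[4, 6, -3],
 [3, 7, -3],
 [1, 2, 0]]
has determinant 9.) The finite-dimensional Fredholm alternative says: either (I - K) is invertible, or ker(I - K) ≠ {0} and then range(I - K) = ker((I - K)^*)^⊥, with dim ker(I - K) = dim ker((I - K)^*). Since det(I - K) ≠ 0, 1 is not an eigenvalue of K and ker(I - K) = {0}, so we are in the first case: for every y there is a unique x = (I - K)^(-1) y. Explicitly, by the Sherman–Morrison formula, (I - u v^T)^(-1) = I + u v^T/(1 - v·u), i.e. (I - K)^(-1) = I + K/(9).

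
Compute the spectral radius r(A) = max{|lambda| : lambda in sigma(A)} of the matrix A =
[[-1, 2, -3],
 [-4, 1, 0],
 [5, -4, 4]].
r(A) ≈ 4.7875

The eigenvalues of A are the roots of its characteristic polynomial. With M = A (coefficients from the trace, the sum of principal 2x2 minors, and det A):
  p(λ) = det(λ I - M) = λ^3 - 4λ^2 + 22λ + 5.
No integer candidate from the rational root theorem (±divisors of 5) is a root, so the roots are irrational. The cubic discriminant is Δ = -42163 < 0, so there is one real root and a complex-conjugate pair. p(-1) = -22 and p(0) = 5 have opposite signs, so a root lies in (-1, 0); Newton's method refines it to λ ≈ -0.2181. Dividing out (λ - (-0.2181)) leaves approximately λ^2 - 4.2181λ + 22.9202. For λ^2 - 4.2181λ + 22.9202 the discriminant is -73.888. It is negative, so the remaining roots are the complex-conjugate pair λ ≈ 2.1091 ± 4.2979i. Their product equals the constant term, so |λ|^2 ≈ 22.9202 and |λ| ≈ 4.7875.
Thus the eigenvalues (to 4 decimals) are -0.2181 (modulus 0.2181); 2.1091 ± 4.2979i (modulus 4.7875). The spectral radius is the largest modulus: r(A) ≈ 4.7875. (Cross-check: r(A) ≤ ||A||_2 ≈ 8.842; equality holds whenever A is normal, though it can also hold for some non-normal A.)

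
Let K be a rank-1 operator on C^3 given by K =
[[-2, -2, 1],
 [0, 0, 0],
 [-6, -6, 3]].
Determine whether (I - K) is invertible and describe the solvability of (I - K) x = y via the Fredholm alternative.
(I - K) is singular (det(I - K) = 0, i.e. 1 ∈ sigma(K)). (I - K) x = y is solvable iff y ⊥ ker((I - K)^*) = span{(-2, -2, 1)}, i.e. iff -2y_1 - 2y_2 + y_3 = 0. When solvable, the solutions are x = y + c·(1, 0, 3), c arbitrary (ker(I - K) = span{(1, 0, 3)}, dimension 1).

K has rank 1, so it is an outer product K = u v^T: every row of K is a multiple of one row vector. Reading off the entries, u = (1, 0, 3) and v = (-2, -2, 1) (row i of K equals u_i·v^T). A rank-one matrix u v^T satisfies K u = u (v·u) and kills the (2)-dimensional subspace v^⊥, so its characteristic polynomial is lambda^2 (lambda - v·u) with v·u = tr K = 1. Hence the eigenvalues of I - K are 1 (multiplicity 2) and 1 - (1) = 0, so det(I - K) = 0. (Direct check: I - K =
[[3, 2, -1],
 [0, 1, 0],
 [6, 6, -2]]
has determinant 0.) So 1 is an eigenvalue of K and (I - K) is not invertible. The finite-dimensional Fredholm alternative says: either (I - K) is invertible, or ker(I - K) ≠ {0} and then range(I - K) = ker((I - K)^*)^⊥, with dim ker(I - K) = dim ker((I - K)^*). We are in the second case, so we need both kernels. Kernel of I - K: (I - K) u = u - u (v·u) = u - u = 0, so ker(I - K) = span{u} = span{(1, 0, 3)} (it is exactly 1-dimensional because rank(I - K) = 2). Kernel of the adjoint: K is real, so (I - K)^* = I - K^T = I - v u^T, and (I - v u^T) v = v - v (u·v) = 0; hence ker((I - K)^*) = span{v} = span{(-2, -2, 1)}. Therefore (I - K) x = y is solvable iff <y, v> = 0, i.e. iff -2y_1 - 2y_2 + y_3 = 0. When this holds, K y = u (v·y) = 0, so (I - K) y = y and x = y is a particular solution; the full solution set is the line x = y + c·u = y + c·(1, 0, 3), c ∈ C.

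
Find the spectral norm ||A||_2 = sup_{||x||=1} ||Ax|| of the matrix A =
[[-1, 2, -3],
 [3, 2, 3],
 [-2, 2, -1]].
||A||_2 ≈ 5.554 (= sqrt(largest eigenvalue of A^T A))

||A||_2 = sigma_max(A) = sqrt(lambda_max(A^T A)). Form the symmetric matrix M = A^T A =
[[14, 0, 14],
 [0, 12, -2],
 [14, -2, 19]].
Its characteristic polynomial (trace, sum of principal 2x2 minors, determinant of M give the coefficients) is
  p(λ) = det(λ I - M) = λ^3 - 45λ^2 + 462λ - 784.
No integer candidate from the rational root theorem (±divisors of 784) is a root, so the roots are irrational. The cubic discriminant is Δ = 28804356 > 0, so there are three distinct real roots. p(2) = -32 and p(3) = 224 have opposite signs, so a root lies in (2, 3); Newton's method refines it to λ ≈ 2.1105. p(12) = 8 and p(13) = -186 have opposite signs, so a root lies in (12, 13); Newton's method refines it to λ ≈ 12.0429. p(30) = -424 and p(31) = 84 have opposite signs, so a root lies in (30, 31); Newton's method refines it to λ ≈ 30.8466. Check (Vieta): the three roots sum to 45, matching tr M = 45.
So the eigenvalues of A^T A are ≈ 2.1105, 12.0429, 30.8466 (all ≥ 0, as they must be for A^T A). The largest is λ_max ≈ 30.8466, hence ||A||_2 = sqrt(λ_max) ≈ 5.554.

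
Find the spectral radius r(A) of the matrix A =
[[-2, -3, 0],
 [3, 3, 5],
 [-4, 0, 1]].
r(A) ≈ 4.3759

The eigenvalues of A are the roots of its characteristic polynomial. With M = A (coefficients from the trace, the sum of principal 2x2 minors, and det A):
  p(λ) = det(λ I - M) = λ^3 - 2λ^2 + 4λ - 63.
No integer candidate from the rational root theorem (±divisors of 63) is a root, so the roots are irrational. The cubic discriminant is Δ = -100299 < 0, so there is one real root and a complex-conjugate pair. p(4) = -15 and p(5) = 32 have opposite signs, so a root lies in (4, 5); Newton's method refines it to λ ≈ 4.3759. Dividing out (λ - (4.3759)) leaves approximately λ^2 + 2.3759λ + 14.3969. For λ^2 + 2.3759λ + 14.3969 the discriminant is -51.9427. It is negative, so the remaining roots are the complex-conjugate pair λ ≈ -1.188 ± 3.6036i. Their product equals the constant term, so |λ|^2 ≈ 14.3969 and |λ| ≈ 3.7943.
Thus the eigenvalues (to 4 decimals) are 4.3759 (modulus 4.3759); -1.188 ± 3.6036i (modulus 3.7943). The spectral radius is the largest modulus: r(A) ≈ 4.3759. (Cross-check: r(A) ≤ ||A||_2 ≈ 7.2011; equality holds whenever A is normal, though it can also hold for some non-normal A.)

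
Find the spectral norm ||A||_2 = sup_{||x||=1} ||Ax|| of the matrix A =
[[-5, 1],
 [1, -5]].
||A||_2 = 6 (= sqrt(largest eigenvalue of A^T A))

||A||_2 = sigma_max(A) = sqrt(lambda_max(A^T A)). Form the symmetric matrix M = A^T A =
[[26, -10],
 [-10, 26]].
Its characteristic polynomial (trace, determinant of M give the coefficients) is
  p(λ) = det(λ I - M) = λ^2 - 52λ + 576.
For λ^2 - 52λ + 576 the discriminant is 400. It is a perfect square (20^2), so the roots are rational: λ = (52 ± 20)/2 = 36, 16.
So the eigenvalues of A^T A are ≈ 16, 36 (all ≥ 0, as they must be for A^T A). The largest is λ_max = 36, hence ||A||_2 = sqrt(λ_max) = 6.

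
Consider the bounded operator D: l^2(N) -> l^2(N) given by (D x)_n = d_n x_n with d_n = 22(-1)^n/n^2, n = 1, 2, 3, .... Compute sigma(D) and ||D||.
sigma(D) = {22(-1)^n/n^2 : n ≥ 1} ∪ {0}; ||D|| = 22

A bounded diagonal operator on l^2 with diagonal entries d_n has spectrum equal to the closure of {d_n : n ≥ 1}: every d_n is an eigenvalue (with eigenvector e_n), so {d_n} ⊂ sigma(D); the spectrum is closed, so its closure is too; and for lambda not in the closure, (D - lambda I) has bounded inverse (the diagonal entries 1/(d_n - lambda) are bounded). For our sequence d_n = 22(-1)^n/n^2, n = 1, 2, 3, ...:
  - {d_n} = {22(-1)^n/n^2 : n ≥ 1}; the only limit point is 0
  - closure = {22(-1)^n/n^2 : n ≥ 1} ∪ {0}
For the norm: a diagonal operator has ||D|| = sup_n |d_n|. Here |d_n| = 22/n^2 is decreasing, so sup_n |d_n| = |d_1| = 22. So ||D|| = 22.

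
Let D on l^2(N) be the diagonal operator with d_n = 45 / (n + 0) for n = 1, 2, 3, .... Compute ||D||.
||D|| = 45 (attained at n = 1)

For D diagonal, ||D|| = sup_n |d_n| = sup_n 45/(n + 0). This is positive and strictly decreasing in n, so the supremum is attained at n = 1: d_1 = 45/(1 + 0) = 45. Hence ||D|| = 45.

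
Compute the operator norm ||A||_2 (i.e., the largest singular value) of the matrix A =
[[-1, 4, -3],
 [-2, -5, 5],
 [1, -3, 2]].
||A||_2 ≈ 9.3698 (= sqrt(largest eigenvalue of A^T A))

||A||_2 = sigma_max(A) = sqrt(lambda_max(A^T A)). Form the symmetric matrix M = A^T A =
[[6, 3, -5],
 [3, 50, -43],
 [-5, -43, 38]].
Its characteristic polynomial (trace, sum of principal 2x2 minors, determinant of M give the coefficients) is
  p(λ) = det(λ I - M) = λ^3 - 94λ^2 + 545λ - 4.
No integer candidate from the rational root theorem (±divisors of 4) is a root, so the roots are irrational. The cubic discriminant is Δ = 1967397184 > 0, so there are three distinct real roots. p(0) = -4 and p(1) = 448 have opposite signs, so a root lies in (0, 1); Newton's method refines it to λ ≈ 0.0073. p(6) = 98 and p(7) = -452 have opposite signs, so a root lies in (6, 7); Newton's method refines it to λ ≈ 6.1999. p(87) = -5572 and p(88) = 1492 have opposite signs, so a root lies in (87, 88); Newton's method refines it to λ ≈ 87.7927. Check (Vieta): the three roots sum to 94, matching tr M = 94.
So the eigenvalues of A^T A are ≈ 0.0073, 6.1999, 87.7927 (all ≥ 0, as they must be for A^T A). The largest is λ_max ≈ 87.7927, hence ||A||_2 = sqrt(λ_max) ≈ 9.3698.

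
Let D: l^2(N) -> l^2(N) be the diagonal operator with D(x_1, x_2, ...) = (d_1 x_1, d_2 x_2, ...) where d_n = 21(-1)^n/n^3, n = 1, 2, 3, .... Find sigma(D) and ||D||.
sigma(D) = {21(-1)^n/n^3 : n ≥ 1} ∪ {0}; ||D|| = 21

A bounded diagonal operator on l^2 with diagonal entries d_n has spectrum equal to the closure of {d_n : n ≥ 1}: every d_n is an eigenvalue (with eigenvector e_n), so {d_n} ⊂ sigma(D); the spectrum is closed, so its closure is too; and for lambda not in the closure, (D - lambda I) has bounded inverse (the diagonal entries 1/(d_n - lambda) are bounded). For our sequence d_n = 21(-1)^n/n^3, n = 1, 2, 3, ...:
  - {d_n} = {21(-1)^n/n^3 : n ≥ 1}; the only limit point is 0
  - closure = {21(-1)^n/n^3 : n ≥ 1} ∪ {0}
For the norm: a diagonal operator has ||D|| = sup_n |d_n|. Here |d_n| = 21/n^3 is decreasing, so sup_n |d_n| = |d_1| = 21. So ||D|| = 21.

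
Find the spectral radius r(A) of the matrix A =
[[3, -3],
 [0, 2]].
r(A) = 3

The eigenvalues of A are the roots of its characteristic polynomial. With M = A (coefficients from the trace and determinant):
  p(λ) = det(λ I - M) = λ^2 - 5λ + 6.
For λ^2 - 5λ + 6 the discriminant is 1. It is a perfect square (1^2), so the roots are rational: λ = (5 ± 1)/2 = 3, 2.
Thus the eigenvalues (to 4 decimals) are 3 (modulus 3); 2 (modulus 2). The spectral radius is the largest modulus: r(A) = 3. (Cross-check: r(A) ≤ ||A||_2 ≈ 4.4966; equality holds whenever A is normal, though it can also hold for some non-normal A.)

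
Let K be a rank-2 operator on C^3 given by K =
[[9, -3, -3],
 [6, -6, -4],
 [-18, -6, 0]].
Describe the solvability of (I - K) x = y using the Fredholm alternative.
(I - K) is invertible (det(I - K) = -116 ≠ 0), so for every y in C^3 the equation (I - K) x = y has a unique solution.

K has rank 2 and factors as K = U V^T = u1 v1^T + u2 v2^T with u1 = (0, 1, 3), v1 = (-3, -3, -1), u2 = (3, 3, -3), v2 = (3, -1, -1) (multiplying out reproduces the displayed K). The nonzero eigenvalues of U V^T coincide with those of the 2 x 2 matrix G = V^T U = [[v1·u1, v1·u2], [v2·u1, v2·u2]] = [[-6, -15], [-4, 9]], and by the Sylvester determinant identity det(I_3 - U V^T) = det(I_2 - V^T U) = det([[7, 15], [4, -8]]) = (7)(-8) - (15)(4) = -116. (Direct check: I - K =
[[-8, 3, 3],
 [-6, 7, 4],
 [18, 6, 1]]
has determinant -116.) The finite-dimensional Fredholm alternative says: either (I - K) is invertible, or ker(I - K) ≠ {0} and then range(I - K) = ker((I - K)^*)^⊥, with dim ker(I - K) = dim ker((I - K)^*). Since det(I - K) ≠ 0, 1 is not an eigenvalue of K and ker(I - K) = {0}, so we are in the first case: for every y there is a unique x = (I - K)^(-1) y. (Explicitly, by the Woodbury identity, (I - U V^T)^(-1) = I + U (I_2 - G)^(-1) V^T.)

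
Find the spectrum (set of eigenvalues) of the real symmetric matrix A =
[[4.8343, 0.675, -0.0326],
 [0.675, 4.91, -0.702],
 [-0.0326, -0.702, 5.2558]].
sigma(A) ≈ {4, 5, 6}

A is real symmetric, so its spectrum consists of real eigenvalues. Expanding the characteristic polynomial of the displayed matrix gives
  det(λ I - A) = p(λ) = λ^3 + (-15)λ^2 + (74.001)λ + (-120.0025).
Solving p(λ) = 0 yields eigenvalues ≈ 4, 5, 6. (A is shown rounded to 4 decimals, so these recover the underlying integer eigenvalues to within that precision.)
Verification: the trace of A = 15 equals the sum of eigenvalues 15, and det(A) ≈ 120.0025 matches the eigenvalue product 120.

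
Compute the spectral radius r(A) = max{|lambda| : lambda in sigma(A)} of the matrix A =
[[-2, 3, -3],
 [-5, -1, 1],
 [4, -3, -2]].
r(A) ≈ 5.6374

The eigenvalues of A are the roots of its characteristic polynomial. With M = A (coefficients from the trace, the sum of principal 2x2 minors, and det A):
  p(λ) = det(λ I - M) = λ^3 + 5λ^2 + 38λ + 85.
No integer candidate from the rational root theorem (±divisors of 85) is a root, so the roots are irrational. The cubic discriminant is Δ = -130263 < 0, so there is one real root and a complex-conjugate pair. p(-3) = -11 and p(-2) = 21 have opposite signs, so a root lies in (-3, -2); Newton's method refines it to λ ≈ -2.6746. Dividing out (λ - (-2.6746)) leaves approximately λ^2 + 2.3254λ + 31.7805. For λ^2 + 2.3254λ + 31.7805 the discriminant is -121.7144. It is negative, so the remaining roots are the complex-conjugate pair λ ≈ -1.1627 ± 5.5162i. Their product equals the constant term, so |λ|^2 ≈ 31.7805 and |λ| ≈ 5.6374.
Thus the eigenvalues (to 4 decimals) are -2.6746 (modulus 2.6746); -1.1627 ± 5.5162i (modulus 5.6374). The spectral radius is the largest modulus: r(A) ≈ 5.6374. (Cross-check: r(A) ≤ ||A||_2 ≈ 7.1458; equality holds whenever A is normal, though it can also hold for some non-normal A.)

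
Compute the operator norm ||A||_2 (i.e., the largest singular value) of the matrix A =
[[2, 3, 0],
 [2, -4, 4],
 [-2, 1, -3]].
||A||_2 ≈ 6.998 (= sqrt(largest eigenvalue of A^T A))

||A||_2 = sigma_max(A) = sqrt(lambda_max(A^T A)). Form the symmetric matrix M = A^T A =
[[12, -4, 14],
 [-4, 26, -19],
 [14, -19, 25]].
Its characteristic polynomial (trace, sum of principal 2x2 minors, determinant of M give the coefficients) is
  p(λ) = det(λ I - M) = λ^3 - 63λ^2 + 689λ - 100.
No integer candidate from the rational root theorem (±divisors of 100) is a root, so the roots are irrational. The cubic discriminant is Δ = 553680373 > 0, so there are three distinct real roots. p(0) = -100 and p(1) = 527 have opposite signs, so a root lies in (0, 1); Newton's method refines it to λ ≈ 0.1471. p(13) = 407 and p(14) = -58 have opposite signs, so a root lies in (13, 14); Newton's method refines it to λ ≈ 13.8803. p(48) = -1588 and p(49) = 47 have opposite signs, so a root lies in (48, 49); Newton's method refines it to λ ≈ 48.9726. Check (Vieta): the three roots sum to 63, matching tr M = 63.
So the eigenvalues of A^T A are ≈ 0.1471, 13.8803, 48.9726 (all ≥ 0, as they must be for A^T A). The largest is λ_max ≈ 48.9726, hence ||A||_2 = sqrt(λ_max) ≈ 6.998.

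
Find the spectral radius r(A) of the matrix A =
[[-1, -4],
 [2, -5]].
r(A) = sqrt(13) ≈ 3.6056

The eigenvalues of A are the roots of its characteristic polynomial. With M = A (coefficients from the trace and determinant):
  p(λ) = det(λ I - M) = λ^2 + 6λ + 13.
For λ^2 + 6λ + 13 the discriminant is -16. It is negative, so the roots are the complex-conjugate pair λ = -3 ± (sqrt(16)/2) i ≈ -3 ± 2i. For a conjugate pair the product of the roots equals the constant term, so |λ|^2 = 13 and |λ| = sqrt(13) ≈ 3.6056.
Thus the eigenvalues (to 4 decimals) are -3 ± 2i (modulus 3.6056). The spectral radius is the largest modulus: r(A) = sqrt(13) ≈ 3.6056. (Cross-check: r(A) ≤ ||A||_2 ≈ 6.4787; equality holds whenever A is normal, though it can also hold for some non-normal A.)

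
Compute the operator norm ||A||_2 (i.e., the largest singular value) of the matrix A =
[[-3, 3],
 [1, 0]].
||A||_2 = sqrt((19 + sqrt(325))/2) ≈ 4.3028 (= sqrt(largest eigenvalue of A^T A))

||A||_2 = sigma_max(A) = sqrt(lambda_max(A^T A)). Form the symmetric matrix M = A^T A =
[[10, -9],
 [-9, 9]].
Its characteristic polynomial (trace, determinant of M give the coefficients) is
  p(λ) = det(λ I - M) = λ^2 - 19λ + 9.
For λ^2 - 19λ + 9 the discriminant is 325. It is nonnegative but not a perfect square, so the roots are real and irrational: λ = (19 ± sqrt(325))/2 ≈ 18.5139, 0.4861.
So the eigenvalues of A^T A are ≈ 0.4861, 18.5139 (all ≥ 0, as they must be for A^T A). The largest is λ_max = (19 + sqrt(325))/2 ≈ 18.5139, hence ||A||_2 = sqrt(λ_max) = sqrt((19 + sqrt(325))/2) ≈ 4.3028.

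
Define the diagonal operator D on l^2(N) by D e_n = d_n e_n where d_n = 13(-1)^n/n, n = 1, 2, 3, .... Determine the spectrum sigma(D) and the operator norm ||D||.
sigma(D) = {13(-1)^n/n : n ≥ 1} ∪ {0}; ||D|| = 13

A bounded diagonal operator on l^2 with diagonal entries d_n has spectrum equal to the closure of {d_n : n ≥ 1}: every d_n is an eigenvalue (with eigenvector e_n), so {d_n} ⊂ sigma(D); the spectrum is closed, so its closure is too; and for lambda not in the closure, (D - lambda I) has bounded inverse (the diagonal entries 1/(d_n - lambda) are bounded). For our sequence d_n = 13(-1)^n/n, n = 1, 2, 3, ...:
  - {d_n} = {13(-1)^n/n : n ≥ 1}; the only limit point is 0
  - closure = {13(-1)^n/n : n ≥ 1} ∪ {0}
For the norm: a diagonal operator has ||D|| = sup_n |d_n|. Here |d_n| = 13/n is decreasing, so sup_n |d_n| = |d_1| = 13. So ||D|| = 13.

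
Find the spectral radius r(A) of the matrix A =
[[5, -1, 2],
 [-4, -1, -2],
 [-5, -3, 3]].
r(A) ≈ 5.0689

The eigenvalues of A are the roots of its characteristic polynomial. With M = A (coefficients from the trace, the sum of principal 2x2 minors, and det A):
  p(λ) = det(λ I - M) = λ^3 - 7λ^2 + 7λ + 53.
No integer candidate from the rational root theorem (±divisors of 53) is a root, so the roots are irrational. The cubic discriminant is Δ = -48844 < 0, so there is one real root and a complex-conjugate pair. p(-3) = -58 and p(-2) = 3 have opposite signs, so a root lies in (-3, -2); Newton's method refines it to λ ≈ -2.0627. Dividing out (λ - (-2.0627)) leaves approximately λ^2 - 9.0627λ + 25.694. For λ^2 - 9.0627λ + 25.694 the discriminant is -20.6429. It is negative, so the remaining roots are the complex-conjugate pair λ ≈ 4.5314 ± 2.2717i. Their product equals the constant term, so |λ|^2 ≈ 25.694 and |λ| ≈ 5.0689.
Thus the eigenvalues (to 4 decimals) are -2.0627 (modulus 2.0627); 4.5314 ± 2.2717i (modulus 5.0689). The spectral radius is the largest modulus: r(A) ≈ 5.0689. (Cross-check: r(A) ≤ ||A||_2 ≈ 8.329; equality holds whenever A is normal, though it can also hold for some non-normal A.)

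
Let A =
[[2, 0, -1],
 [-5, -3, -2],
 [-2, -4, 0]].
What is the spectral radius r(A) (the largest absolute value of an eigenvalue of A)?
r(A) ≈ 5.1933

The eigenvalues of A are the roots of its characteristic polynomial. With M = A (coefficients from the trace, the sum of principal 2x2 minors, and det A):
  p(λ) = det(λ I - M) = λ^3 + λ^2 - 16λ + 30.
No integer candidate from the rational root theorem (±divisors of 30) is a root, so the roots are irrational. The cubic discriminant is Δ = -16420 < 0, so there is one real root and a complex-conjugate pair. p(-6) = -54 and p(-5) = 10 have opposite signs, so a root lies in (-6, -5); Newton's method refines it to λ ≈ -5.1933. Dividing out (λ - (-5.1933)) leaves approximately λ^2 - 4.1933λ + 5.7767. For λ^2 - 4.1933λ + 5.7767 the discriminant is -5.5234. It is negative, so the remaining roots are the complex-conjugate pair λ ≈ 2.0966 ± 1.1751i. Their product equals the constant term, so |λ|^2 ≈ 5.7767 and |λ| ≈ 2.4035.
Thus the eigenvalues (to 4 decimals) are -5.1933 (modulus 5.1933); 2.0966 ± 1.1751i (modulus 2.4035). The spectral radius is the largest modulus: r(A) ≈ 5.1933. (Cross-check: r(A) ≤ ||A||_2 ≈ 7.3733; equality holds whenever A is normal, though it can also hold for some non-normal A.)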